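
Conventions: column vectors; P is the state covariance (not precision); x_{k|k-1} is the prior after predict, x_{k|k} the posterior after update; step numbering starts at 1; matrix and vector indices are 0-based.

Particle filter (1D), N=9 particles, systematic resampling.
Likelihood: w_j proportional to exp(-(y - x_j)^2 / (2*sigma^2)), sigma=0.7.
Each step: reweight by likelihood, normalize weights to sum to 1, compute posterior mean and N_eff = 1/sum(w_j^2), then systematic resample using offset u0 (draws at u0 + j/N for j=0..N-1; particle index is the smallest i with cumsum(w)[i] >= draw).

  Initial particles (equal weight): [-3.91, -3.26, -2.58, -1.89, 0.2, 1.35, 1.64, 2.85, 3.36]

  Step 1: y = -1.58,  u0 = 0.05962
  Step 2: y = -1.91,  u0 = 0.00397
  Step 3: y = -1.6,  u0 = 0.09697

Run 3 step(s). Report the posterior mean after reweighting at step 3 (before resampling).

post_mean = -2.0071

step 1: w=[0.0029, 0.0411, 0.2637, 0.6633, 0.0289, 0.0001, 0.0000, 0.0000, 0.0000]  mean=-2.0733  Neff=1.9528  idx=[2, 2, 2, 3, 3, 3, 3, 3, 3]
step 2: w=[0.0801, 0.0801, 0.0801, 0.1266, 0.1266, 0.1266, 0.1266, 0.1266, 0.1266]  mean=-2.0558  Neff=8.6629  idx=[0, 1, 2, 3, 4, 5, 6, 7, 8]
step 3: w=[0.0566, 0.0566, 0.0566, 0.1384, 0.1384, 0.1384, 0.1384, 0.1384, 0.1384]  mean=-2.0071  Neff=8.0328  idx=[1, 3, 4, 4, 5, 6, 7, 8, 8]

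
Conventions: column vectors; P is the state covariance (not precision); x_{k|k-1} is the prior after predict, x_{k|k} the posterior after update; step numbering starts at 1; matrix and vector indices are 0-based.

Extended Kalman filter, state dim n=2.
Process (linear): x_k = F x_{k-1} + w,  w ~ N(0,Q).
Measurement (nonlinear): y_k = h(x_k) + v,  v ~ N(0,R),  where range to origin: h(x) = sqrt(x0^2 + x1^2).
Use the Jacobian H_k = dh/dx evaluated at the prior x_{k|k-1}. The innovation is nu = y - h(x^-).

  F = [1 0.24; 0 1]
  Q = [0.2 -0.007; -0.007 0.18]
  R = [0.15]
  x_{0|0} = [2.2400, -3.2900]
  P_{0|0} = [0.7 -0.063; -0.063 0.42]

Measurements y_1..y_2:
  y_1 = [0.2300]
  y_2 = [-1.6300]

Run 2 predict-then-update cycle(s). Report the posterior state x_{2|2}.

x_post = [1.7397, 0.7167]

step 1: x^-=[1.4504, -3.2900]  P^-=[0.8940 0.0308; 0.0308 0.6000]  H_jac=[0.4034 -0.9150]  S=[0.7751]  K=[0.4289; -0.6923]  nu=[-3.3655]  x^+=[0.0070, -0.9601]  P^+=[0.7514 0.2609; 0.2609 0.2285]
step 2: x^-=[-0.2235, -0.9601]  P^-=[1.0898 0.3088; 0.3088 0.4085]  H_jac=[-0.2267 -0.9740]  S=[0.7299]  K=[-0.7505; -0.6410]  nu=[-2.6157]  x^+=[1.7397, 0.7167]  P^+=[0.6787 -0.0424; -0.0424 0.1086]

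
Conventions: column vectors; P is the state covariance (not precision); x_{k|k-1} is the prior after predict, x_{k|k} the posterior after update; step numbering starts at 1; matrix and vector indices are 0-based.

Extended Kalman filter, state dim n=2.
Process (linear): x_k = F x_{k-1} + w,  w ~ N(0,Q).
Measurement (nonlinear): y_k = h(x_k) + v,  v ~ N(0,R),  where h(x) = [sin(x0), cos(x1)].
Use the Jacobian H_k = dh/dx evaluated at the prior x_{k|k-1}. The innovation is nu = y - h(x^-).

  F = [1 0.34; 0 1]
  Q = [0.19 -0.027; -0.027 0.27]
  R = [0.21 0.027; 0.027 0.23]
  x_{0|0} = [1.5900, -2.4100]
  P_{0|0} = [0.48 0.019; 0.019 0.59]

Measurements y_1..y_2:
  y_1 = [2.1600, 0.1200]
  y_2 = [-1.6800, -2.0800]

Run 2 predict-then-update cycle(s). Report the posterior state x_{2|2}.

step 1: x^-=[0.7706, -2.4100]  P^-=[0.7511 0.1926; 0.1926 0.8600]  H_jac=[0.7175 0.0000; 0.0000 0.6681]  S=[0.5967 0.1193; 0.1193 0.6138]  K=[0.8961 0.0354; 0.0462 0.9270]  nu=[1.4634, 0.8641]  x^+=[2.1126, -1.5413]  P^+=[0.2636 0.0484; 0.0484 0.3210]
step 2: x^-=[1.5886, -1.5413]  P^-=[0.5236 0.1306; 0.1306 0.5910]  H_jac=[-0.0178 0.0000; 0.0000 0.9996]  S=[0.2102 0.0247; 0.0247 0.8205]  K=[-0.0632 0.1610; -0.0959 0.7229]  nu=[-2.6798, -2.1095]  x^+=[1.4185, -2.8091]  P^+=[0.5021 0.0353; 0.0353 0.1637]

x_post = [1.4185, -2.8091]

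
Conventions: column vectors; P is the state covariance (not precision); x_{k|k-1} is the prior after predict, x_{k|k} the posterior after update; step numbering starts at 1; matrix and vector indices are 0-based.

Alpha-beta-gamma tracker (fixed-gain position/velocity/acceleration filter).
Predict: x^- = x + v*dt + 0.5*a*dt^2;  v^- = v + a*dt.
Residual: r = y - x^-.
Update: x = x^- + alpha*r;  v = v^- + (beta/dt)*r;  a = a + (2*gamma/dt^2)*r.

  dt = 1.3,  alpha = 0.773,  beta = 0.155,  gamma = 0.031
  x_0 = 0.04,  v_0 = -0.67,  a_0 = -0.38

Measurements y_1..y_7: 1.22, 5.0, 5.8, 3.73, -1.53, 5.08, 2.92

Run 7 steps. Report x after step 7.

x_post = 2.9305

step 1: x_pred=-1.1521  r=2.3721  x^+=0.6815  v^+=-0.8812  a^+=-0.2930
step 2: x_pred=-0.7116  r=5.7116  x^+=3.7035  v^+=-0.5810  a^+=-0.0834
step 3: x_pred=2.8776  r=2.9224  x^+=5.1366  v^+=-0.3411  a^+=0.0238
step 4: x_pred=4.7133  r=-0.9833  x^+=3.9532  v^+=-0.4274  a^+=-0.0123
step 5: x_pred=3.3872  r=-4.9172  x^+=-0.4138  v^+=-1.0297  a^+=-0.1927
step 6: x_pred=-1.9152  r=6.9952  x^+=3.4921  v^+=-0.4461  a^+=0.0639
step 7: x_pred=2.9661  r=-0.0461  x^+=2.9305  v^+=-0.3685  a^+=0.0622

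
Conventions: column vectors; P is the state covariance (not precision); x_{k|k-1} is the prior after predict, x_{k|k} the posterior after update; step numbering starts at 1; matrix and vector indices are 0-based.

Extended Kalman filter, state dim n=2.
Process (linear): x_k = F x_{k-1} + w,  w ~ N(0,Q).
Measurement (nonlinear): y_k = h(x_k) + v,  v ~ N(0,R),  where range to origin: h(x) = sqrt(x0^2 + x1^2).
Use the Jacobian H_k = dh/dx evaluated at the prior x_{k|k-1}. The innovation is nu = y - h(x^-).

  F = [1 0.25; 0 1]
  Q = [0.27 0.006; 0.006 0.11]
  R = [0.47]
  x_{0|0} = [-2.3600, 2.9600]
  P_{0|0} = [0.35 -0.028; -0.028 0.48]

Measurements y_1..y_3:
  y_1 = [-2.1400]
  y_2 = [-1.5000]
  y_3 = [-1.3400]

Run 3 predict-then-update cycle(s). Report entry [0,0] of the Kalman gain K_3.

step 1: x^-=[-1.6200, 2.9600]  P^-=[0.6360 0.0980; 0.0980 0.5900]  H_jac=[-0.4801 0.8772]  S=[0.9881]  K=[-0.2220; 0.4762]  nu=[-5.5143]  x^+=[-0.3957, 0.3341]  P^+=[0.5873 0.2025; 0.2025 0.3659]
step 2: x^-=[-0.3121, 0.3341]  P^-=[0.9814 0.3000; 0.3000 0.4759]  H_jac=[-0.6827 0.7307]  S=[0.8823]  K=[-0.5110; 0.1621]  nu=[-1.9572]  x^+=[0.6879, 0.0168]  P^+=[0.7511 0.3730; 0.3730 0.4528]
step 3: x^-=[0.6921, 0.0168]  P^-=[1.2359 0.4922; 0.4922 0.5628]  H_jac=[0.9997 0.0243]  S=[1.7294]  K=[0.7213; 0.2924]  nu=[-2.0323]  x^+=[-0.7739, -0.5775]  P^+=[0.3360 0.1274; 0.1274 0.4149]

K[0,0] = 0.7213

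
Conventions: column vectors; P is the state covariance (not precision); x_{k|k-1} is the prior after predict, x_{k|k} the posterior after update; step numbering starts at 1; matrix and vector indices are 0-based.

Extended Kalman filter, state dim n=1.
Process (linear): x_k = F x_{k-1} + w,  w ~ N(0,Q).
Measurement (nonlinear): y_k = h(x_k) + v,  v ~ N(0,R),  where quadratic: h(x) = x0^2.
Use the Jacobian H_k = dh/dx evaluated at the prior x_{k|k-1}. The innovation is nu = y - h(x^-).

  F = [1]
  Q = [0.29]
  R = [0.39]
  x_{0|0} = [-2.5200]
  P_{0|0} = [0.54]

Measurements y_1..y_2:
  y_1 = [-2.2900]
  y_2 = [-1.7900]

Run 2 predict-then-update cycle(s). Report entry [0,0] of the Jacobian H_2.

step 1: x^-=[-2.5200]  P^-=[0.8300]  H_jac=[-5.0400]  S=[21.4733]  K=[-0.1948]  nu=[-8.6404]  x^+=[-0.8368]  P^+=[0.0151]
step 2: x^-=[-0.8368]  P^-=[0.3051]  H_jac=[-1.6735]  S=[1.2444]  K=[-0.4103]  nu=[-2.4902]  x^+=[0.1849]  P^+=[0.0956]

H_jac[0,0] = -1.6735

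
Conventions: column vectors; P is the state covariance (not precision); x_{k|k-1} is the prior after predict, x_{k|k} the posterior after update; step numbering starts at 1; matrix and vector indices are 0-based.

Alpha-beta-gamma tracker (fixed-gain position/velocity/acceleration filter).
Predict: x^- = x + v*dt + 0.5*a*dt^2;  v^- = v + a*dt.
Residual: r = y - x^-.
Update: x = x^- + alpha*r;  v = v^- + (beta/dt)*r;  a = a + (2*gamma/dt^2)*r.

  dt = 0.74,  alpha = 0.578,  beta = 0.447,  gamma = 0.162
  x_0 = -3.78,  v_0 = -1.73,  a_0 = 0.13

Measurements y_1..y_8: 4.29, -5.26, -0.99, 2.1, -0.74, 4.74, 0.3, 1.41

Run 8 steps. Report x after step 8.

step 1: x_pred=-5.0246  r=9.3146  x^+=0.3592  v^+=3.9927  a^+=5.6412
step 2: x_pred=4.8584  r=-10.1184  x^+=-0.9900  v^+=2.0551  a^+=-0.3456
step 3: x_pred=0.4362  r=-1.4262  x^+=-0.3882  v^+=0.9379  a^+=-1.1894
step 4: x_pred=-0.0198  r=2.1198  x^+=1.2055  v^+=1.3382  a^+=0.0648
step 5: x_pred=2.2135  r=-2.9535  x^+=0.5064  v^+=-0.3979  a^+=-1.6827
step 6: x_pred=-0.2488  r=4.9888  x^+=2.6347  v^+=1.3704  a^+=1.2690
step 7: x_pred=3.9963  r=-3.6963  x^+=1.8598  v^+=0.0767  a^+=-0.9180
step 8: x_pred=1.6653  r=-0.2553  x^+=1.5177  v^+=-0.7568  a^+=-1.0690

x_post = 1.5177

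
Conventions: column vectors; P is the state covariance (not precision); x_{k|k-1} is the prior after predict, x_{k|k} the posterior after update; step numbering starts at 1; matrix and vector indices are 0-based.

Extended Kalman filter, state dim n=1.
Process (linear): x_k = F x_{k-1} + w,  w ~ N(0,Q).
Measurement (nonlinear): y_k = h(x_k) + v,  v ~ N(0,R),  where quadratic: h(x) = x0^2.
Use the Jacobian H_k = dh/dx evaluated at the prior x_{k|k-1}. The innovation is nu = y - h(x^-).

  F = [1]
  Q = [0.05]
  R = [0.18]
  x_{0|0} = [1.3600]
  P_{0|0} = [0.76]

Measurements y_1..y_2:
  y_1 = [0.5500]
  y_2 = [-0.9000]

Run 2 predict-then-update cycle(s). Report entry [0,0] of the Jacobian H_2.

step 1: x^-=[1.3600]  P^-=[0.8100]  H_jac=[2.7200]  S=[6.1727]  K=[0.3569]  nu=[-1.2996]  x^+=[0.8961]  P^+=[0.0236]
step 2: x^-=[0.8961]  P^-=[0.0736]  H_jac=[1.7923]  S=[0.4165]  K=[0.3168]  nu=[-1.7031]  x^+=[0.3566]  P^+=[0.0318]

H_jac[0,0] = 1.7923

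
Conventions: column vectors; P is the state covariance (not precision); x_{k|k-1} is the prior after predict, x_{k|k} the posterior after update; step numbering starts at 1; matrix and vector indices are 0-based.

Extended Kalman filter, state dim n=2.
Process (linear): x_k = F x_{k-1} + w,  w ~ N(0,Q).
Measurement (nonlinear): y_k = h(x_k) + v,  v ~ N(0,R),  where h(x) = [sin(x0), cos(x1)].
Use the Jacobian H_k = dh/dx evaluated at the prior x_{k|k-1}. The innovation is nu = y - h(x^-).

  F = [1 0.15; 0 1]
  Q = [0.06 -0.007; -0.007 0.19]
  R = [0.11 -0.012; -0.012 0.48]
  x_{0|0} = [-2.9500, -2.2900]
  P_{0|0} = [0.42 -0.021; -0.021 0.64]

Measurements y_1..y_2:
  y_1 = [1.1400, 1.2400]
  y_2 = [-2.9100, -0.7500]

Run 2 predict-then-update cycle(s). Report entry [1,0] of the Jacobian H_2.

H_jac[1,0] = 0.0000

step 1: x^-=[-3.2935, -2.2900]  P^-=[0.4881 0.0680; 0.0680 0.8300]  H_jac=[-0.9885 0.0000; 0.0000 0.7523]  S=[0.5869 -0.0626; -0.0626 0.9498]  K=[-0.8221 -0.0003; -0.0448 0.6545]  nu=[0.9887, 1.8988]  x^+=[-4.1068, -1.0915]  P^+=[0.0915 0.0129; 0.0129 0.4183]
step 2: x^-=[-4.2705, -1.0915]  P^-=[0.1648 0.0687; 0.0687 0.6083]  H_jac=[-0.4276 0.0000; 0.0000 0.8873]  S=[0.1401 -0.0381; -0.0381 0.9589]  K=[-0.4908 0.0441; -0.0573 0.5606]  nu=[-3.8140, -1.2112]  x^+=[-2.4519, -1.5519]  P^+=[0.1275 0.0305; 0.0305 0.3040]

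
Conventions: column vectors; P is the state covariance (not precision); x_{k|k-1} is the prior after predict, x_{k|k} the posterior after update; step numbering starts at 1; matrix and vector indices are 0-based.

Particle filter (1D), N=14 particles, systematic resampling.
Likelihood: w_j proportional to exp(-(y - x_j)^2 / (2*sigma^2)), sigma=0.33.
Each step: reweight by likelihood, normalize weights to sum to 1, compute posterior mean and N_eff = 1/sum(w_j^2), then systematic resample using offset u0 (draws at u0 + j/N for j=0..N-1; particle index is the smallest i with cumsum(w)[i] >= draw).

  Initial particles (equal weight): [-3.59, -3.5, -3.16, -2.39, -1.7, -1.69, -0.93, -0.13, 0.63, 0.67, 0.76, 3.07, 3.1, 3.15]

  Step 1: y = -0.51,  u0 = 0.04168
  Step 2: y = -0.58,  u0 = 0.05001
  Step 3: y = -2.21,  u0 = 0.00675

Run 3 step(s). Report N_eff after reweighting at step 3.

N_eff = 7.0001

step 1: w=[0.0000, 0.0000, 0.0000, 0.0000, 0.0015, 0.0017, 0.4595, 0.5322, 0.0026, 0.0017, 0.0006, 0.0000, 0.0000, 0.0000]  mean=-0.4988  Neff=2.0226  idx=[6, 6, 6, 6, 6, 6, 7, 7, 7, 7, 7, 7, 7, 7]
step 2: w=[0.0866, 0.0866, 0.0866, 0.0866, 0.0866, 0.0866, 0.0600, 0.0600, 0.0600, 0.0600, 0.0600, 0.0600, 0.0600, 0.0600]  mean=-0.5459  Neff=13.5389  idx=[0, 1, 2, 3, 3, 4, 5, 6, 7, 8, 10, 11, 12, 13]
step 3: w=[0.1429, 0.1429, 0.1429, 0.1429, 0.1429, 0.1429, 0.1429, 0.0000, 0.0000, 0.0000, 0.0000, 0.0000, 0.0000, 0.0000]  mean=-0.9300  Neff=7.0001  idx=[0, 0, 1, 1, 2, 2, 3, 3, 4, 4, 5, 5, 6, 6]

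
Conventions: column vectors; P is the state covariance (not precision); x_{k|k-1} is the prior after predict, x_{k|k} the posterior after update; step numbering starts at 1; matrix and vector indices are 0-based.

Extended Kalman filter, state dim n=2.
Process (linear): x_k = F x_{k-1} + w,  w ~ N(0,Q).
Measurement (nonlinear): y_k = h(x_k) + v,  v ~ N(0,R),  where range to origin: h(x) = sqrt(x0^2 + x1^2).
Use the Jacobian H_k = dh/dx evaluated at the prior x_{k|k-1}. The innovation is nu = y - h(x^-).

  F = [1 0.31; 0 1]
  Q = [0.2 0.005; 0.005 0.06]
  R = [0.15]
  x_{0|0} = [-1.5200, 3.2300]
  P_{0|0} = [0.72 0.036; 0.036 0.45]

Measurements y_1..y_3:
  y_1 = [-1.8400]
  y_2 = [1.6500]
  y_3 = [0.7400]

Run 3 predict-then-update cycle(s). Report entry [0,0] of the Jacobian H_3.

step 1: x^-=[-0.5187, 3.2300]  P^-=[0.9856 0.1805; 0.1805 0.5100]  H_jac=[-0.1586 0.9873]  S=[0.6154]  K=[0.0357; 0.7717]  nu=[-5.1114]  x^+=[-0.7010, -0.7144]  P^+=[0.9848 0.1636; 0.1636 0.1435]
step 2: x^-=[-0.9225, -0.7144]  P^-=[1.3000 0.2130; 0.2130 0.2035]  H_jac=[-0.7906 -0.6123]  S=[1.2452]  K=[-0.9302; -0.2353]  nu=[0.4833]  x^+=[-1.3720, -0.8281]  P^+=[0.2226 -0.0595; -0.0595 0.1345]
step 3: x^-=[-1.6287, -0.8281]  P^-=[0.3986 -0.0128; -0.0128 0.1945]  H_jac=[-0.8914 -0.4532]  S=[0.4963]  K=[-0.7042; -0.1546]  nu=[-1.0871]  x^+=[-0.8631, -0.6601]  P^+=[0.1525 -0.0669; -0.0669 0.1827]

H_jac[0,0] = -0.8914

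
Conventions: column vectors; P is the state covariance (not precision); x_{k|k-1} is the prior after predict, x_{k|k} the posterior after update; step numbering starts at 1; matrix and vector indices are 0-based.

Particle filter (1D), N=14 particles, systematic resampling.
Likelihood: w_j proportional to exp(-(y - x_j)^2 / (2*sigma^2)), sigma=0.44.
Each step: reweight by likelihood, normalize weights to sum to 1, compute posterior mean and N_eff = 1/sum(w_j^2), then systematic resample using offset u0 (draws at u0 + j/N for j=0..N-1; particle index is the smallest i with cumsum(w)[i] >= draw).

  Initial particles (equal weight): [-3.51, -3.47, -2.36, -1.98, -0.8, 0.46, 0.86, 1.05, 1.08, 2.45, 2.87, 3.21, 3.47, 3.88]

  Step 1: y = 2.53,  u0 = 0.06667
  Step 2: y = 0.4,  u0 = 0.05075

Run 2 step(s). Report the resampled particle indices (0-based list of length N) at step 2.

step 1: w=[0.0000, 0.0000, 0.0000, 0.0000, 0.0000, 0.0000, 0.0003, 0.0016, 0.0020, 0.4579, 0.3454, 0.1410, 0.0475, 0.0042]  mean=2.7511  Neff=2.8482  idx=[9, 9, 9, 9, 9, 9, 10, 10, 10, 10, 10, 11, 11, 12]
step 2: w=[0.1656, 0.1656, 0.1656, 0.1656, 0.1656, 0.1656, 0.0012, 0.0012, 0.0012, 0.0012, 0.0012, 0.0000, 0.0000, 0.0000]  mean=2.4526  Neff=6.0745  idx=[0, 0, 1, 1, 2, 2, 2, 3, 3, 4, 4, 5, 5, 5]

resampled_idx = [0, 0, 1, 1, 2, 2, 2, 3, 3, 4, 4, 5, 5, 5]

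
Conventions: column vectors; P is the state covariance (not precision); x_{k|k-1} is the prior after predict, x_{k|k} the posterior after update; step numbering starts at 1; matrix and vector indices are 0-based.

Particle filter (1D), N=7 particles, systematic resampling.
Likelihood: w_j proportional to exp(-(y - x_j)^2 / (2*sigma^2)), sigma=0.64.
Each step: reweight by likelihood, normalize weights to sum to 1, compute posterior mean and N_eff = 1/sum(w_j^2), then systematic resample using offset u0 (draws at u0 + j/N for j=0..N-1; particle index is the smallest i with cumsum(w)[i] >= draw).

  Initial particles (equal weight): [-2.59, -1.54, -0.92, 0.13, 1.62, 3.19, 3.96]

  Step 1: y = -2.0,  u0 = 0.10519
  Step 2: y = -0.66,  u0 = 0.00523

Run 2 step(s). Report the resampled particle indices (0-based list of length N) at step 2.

resampled_idx = [1, 3, 4, 5, 6, 6, 6]

step 1: w=[0.3913, 0.4622, 0.1441, 0.0024, 0.0000, 0.0000, 0.0000]  mean=-1.8576  Neff=2.5803  idx=[0, 0, 0, 1, 1, 1, 2]
step 2: w=[0.0050, 0.0050, 0.0050, 0.1834, 0.1834, 0.1834, 0.4347]  mean=-1.2863  Neff=3.4486  idx=[1, 3, 4, 5, 6, 6, 6]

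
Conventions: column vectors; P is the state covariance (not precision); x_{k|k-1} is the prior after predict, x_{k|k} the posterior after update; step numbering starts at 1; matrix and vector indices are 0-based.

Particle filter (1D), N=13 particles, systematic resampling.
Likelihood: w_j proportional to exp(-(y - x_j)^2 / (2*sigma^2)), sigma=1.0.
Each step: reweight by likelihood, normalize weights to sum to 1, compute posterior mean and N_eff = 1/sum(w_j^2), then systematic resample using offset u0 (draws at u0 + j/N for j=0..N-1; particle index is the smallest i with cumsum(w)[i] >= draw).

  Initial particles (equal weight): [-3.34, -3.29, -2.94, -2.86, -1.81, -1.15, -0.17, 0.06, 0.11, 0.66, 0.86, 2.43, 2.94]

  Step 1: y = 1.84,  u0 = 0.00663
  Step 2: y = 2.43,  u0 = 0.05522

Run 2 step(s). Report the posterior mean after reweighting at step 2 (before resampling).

step 1: w=[0.0000, 0.0000, 0.0000, 0.0000, 0.0004, 0.0037, 0.0431, 0.0666, 0.0728, 0.1620, 0.2010, 0.2730, 0.1774]  mean=1.4644  Neff=5.4277  idx=[6, 7, 8, 9, 9, 10, 10, 10, 11, 11, 11, 12, 12]
step 2: w=[0.0055, 0.0097, 0.0109, 0.0336, 0.0336, 0.0469, 0.0469, 0.0469, 0.1610, 0.1610, 0.1610, 0.1414, 0.1414]  mean=2.1715  Neff=7.8820  idx=[3, 5, 7, 8, 8, 9, 9, 10, 10, 11, 11, 12, 12]

post_mean = 2.1715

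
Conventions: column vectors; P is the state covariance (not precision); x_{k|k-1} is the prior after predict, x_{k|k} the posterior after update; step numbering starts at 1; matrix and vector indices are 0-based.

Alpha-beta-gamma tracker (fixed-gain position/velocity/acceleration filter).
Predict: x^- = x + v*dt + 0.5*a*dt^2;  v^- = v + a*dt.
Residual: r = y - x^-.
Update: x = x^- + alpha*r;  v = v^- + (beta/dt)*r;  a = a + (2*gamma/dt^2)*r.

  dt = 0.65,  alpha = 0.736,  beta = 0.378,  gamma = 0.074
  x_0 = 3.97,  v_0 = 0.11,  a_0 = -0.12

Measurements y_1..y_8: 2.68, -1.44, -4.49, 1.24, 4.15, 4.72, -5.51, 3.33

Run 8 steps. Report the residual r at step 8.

resid = 6.6044

step 1: x_pred=4.0161  r=-1.3361  x^+=3.0327  v^+=-0.7450  a^+=-0.5880
step 2: x_pred=2.4243  r=-3.8643  x^+=-0.4198  v^+=-3.3745  a^+=-1.9417
step 3: x_pred=-3.0234  r=-1.4666  x^+=-4.1028  v^+=-5.4894  a^+=-2.4554
step 4: x_pred=-8.1897  r=9.4297  x^+=-1.2494  v^+=-1.6017  a^+=0.8478
step 5: x_pred=-2.1115  r=6.2615  x^+=2.4970  v^+=2.5906  a^+=3.0411
step 6: x_pred=4.8233  r=-0.1033  x^+=4.7473  v^+=4.5072  a^+=3.0049
step 7: x_pred=8.3118  r=-13.8218  x^+=-1.8611  v^+=-1.5774  a^+=-1.8368
step 8: x_pred=-3.2744  r=6.6044  x^+=1.5864  v^+=1.0694  a^+=0.4767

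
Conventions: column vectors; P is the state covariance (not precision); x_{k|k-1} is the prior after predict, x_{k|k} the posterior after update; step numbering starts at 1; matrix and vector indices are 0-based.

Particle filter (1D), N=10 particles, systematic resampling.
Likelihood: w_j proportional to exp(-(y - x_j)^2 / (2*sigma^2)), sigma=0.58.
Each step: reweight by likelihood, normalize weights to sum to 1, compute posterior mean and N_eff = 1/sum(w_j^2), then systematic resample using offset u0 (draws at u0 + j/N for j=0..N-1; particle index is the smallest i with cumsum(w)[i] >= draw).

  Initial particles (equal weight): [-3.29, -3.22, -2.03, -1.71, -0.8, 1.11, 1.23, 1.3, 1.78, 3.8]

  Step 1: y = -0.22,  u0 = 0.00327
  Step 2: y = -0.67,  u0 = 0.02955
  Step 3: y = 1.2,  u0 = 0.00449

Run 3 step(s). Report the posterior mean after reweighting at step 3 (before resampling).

step 1: w=[0.0000, 0.0000, 0.0096, 0.0460, 0.7562, 0.0899, 0.0548, 0.0402, 0.0033, 0.0000]  mean=-0.4778  Neff=1.7042  idx=[2, 4, 4, 4, 4, 4, 4, 4, 4, 6]
step 2: w=[0.0081, 0.1239, 0.1239, 0.1239, 0.1239, 0.1239, 0.1239, 0.1239, 0.1239, 0.0006]  mean=-0.8088  Neff=8.1370  idx=[1, 1, 2, 3, 4, 5, 6, 6, 7, 8]
step 3: w=[0.1000, 0.1000, 0.1000, 0.1000, 0.1000, 0.1000, 0.1000, 0.1000, 0.1000, 0.1000]  mean=-0.8000  Neff=10.0000  idx=[0, 1, 2, 3, 4, 5, 6, 7, 8, 9]

post_mean = -0.8000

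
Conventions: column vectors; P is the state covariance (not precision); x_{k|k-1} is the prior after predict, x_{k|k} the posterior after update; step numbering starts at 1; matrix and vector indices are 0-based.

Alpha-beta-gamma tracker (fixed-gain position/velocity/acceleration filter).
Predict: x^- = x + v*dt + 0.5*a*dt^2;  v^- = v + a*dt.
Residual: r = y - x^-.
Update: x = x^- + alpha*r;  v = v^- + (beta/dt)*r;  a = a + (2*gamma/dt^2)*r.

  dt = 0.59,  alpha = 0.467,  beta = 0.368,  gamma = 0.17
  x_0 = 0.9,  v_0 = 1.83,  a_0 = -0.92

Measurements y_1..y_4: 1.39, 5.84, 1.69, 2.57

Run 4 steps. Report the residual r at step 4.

step 1: x_pred=1.8196  r=-0.4296  x^+=1.6190  v^+=1.0193  a^+=-1.3396
step 2: x_pred=1.9872  r=3.8528  x^+=3.7864  v^+=2.6320  a^+=2.4236
step 3: x_pred=5.7612  r=-4.0712  x^+=3.8599  v^+=1.5226  a^+=-1.5528
step 4: x_pred=4.4880  r=-1.9180  x^+=3.5923  v^+=-0.5899  a^+=-3.4262

resid = -1.9180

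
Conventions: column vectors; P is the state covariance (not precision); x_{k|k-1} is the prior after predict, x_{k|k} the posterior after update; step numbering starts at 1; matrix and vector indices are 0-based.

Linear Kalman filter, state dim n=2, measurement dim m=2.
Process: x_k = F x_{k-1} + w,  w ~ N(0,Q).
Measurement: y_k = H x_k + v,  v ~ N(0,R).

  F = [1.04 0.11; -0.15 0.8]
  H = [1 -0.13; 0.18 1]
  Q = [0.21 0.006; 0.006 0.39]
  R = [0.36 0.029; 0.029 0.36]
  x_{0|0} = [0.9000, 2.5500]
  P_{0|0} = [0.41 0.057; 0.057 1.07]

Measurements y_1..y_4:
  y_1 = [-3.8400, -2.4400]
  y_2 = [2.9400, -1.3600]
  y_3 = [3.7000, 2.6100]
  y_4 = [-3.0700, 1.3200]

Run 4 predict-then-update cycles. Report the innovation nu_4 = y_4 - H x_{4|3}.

innov = [-5.5034, 0.6816]

step 1: x^-=[1.2165, 1.9050]  P^-=[0.6794 0.0827; 0.0827 1.0703]  S=[1.0360 0.0929; 0.0929 1.4821]  K=[0.6366 0.0984; -0.1208 0.7398]  nu=[-4.8088, -4.5640]  x^+=[-2.2940, -0.8903]  P^+=[0.2336 0.0118; 0.0118 0.2607]
step 2: x^-=[-2.4837, -0.3681]  P^-=[0.4685 0.0022; 0.0022 0.5593]  S=[0.8374 0.0427; 0.0427 0.9352]  K=[0.5557 0.0671; -0.1150 0.6037]  nu=[5.3758, -0.5448]  x^+=[0.4672, -1.3155]  P^+=[0.2025 0.0038; 0.0038 0.2133]
step 3: x^-=[0.3412, -1.1225]  P^-=[0.4325 -0.0037; -0.0037 0.5302]  S=[0.8024 0.0343; 0.0343 0.9028]  K=[0.5369 0.0617; -0.1158 0.5909]  nu=[3.2129, 3.6711]  x^+=[2.2929, 0.6747]  P^+=[0.1954 0.0026; 0.0026 0.2089]
step 4: x^-=[2.4588, 0.1958]  P^-=[0.4245 -0.0040; -0.0040 0.5275]  S=[0.7944 0.0330; 0.0330 0.8998]  K=[0.5325 0.0610; -0.1158 0.5897]  nu=[-5.5034, 0.6816]  x^+=[-0.4299, 1.2349]  P^+=[0.1938 0.0025; 0.0025 0.2085]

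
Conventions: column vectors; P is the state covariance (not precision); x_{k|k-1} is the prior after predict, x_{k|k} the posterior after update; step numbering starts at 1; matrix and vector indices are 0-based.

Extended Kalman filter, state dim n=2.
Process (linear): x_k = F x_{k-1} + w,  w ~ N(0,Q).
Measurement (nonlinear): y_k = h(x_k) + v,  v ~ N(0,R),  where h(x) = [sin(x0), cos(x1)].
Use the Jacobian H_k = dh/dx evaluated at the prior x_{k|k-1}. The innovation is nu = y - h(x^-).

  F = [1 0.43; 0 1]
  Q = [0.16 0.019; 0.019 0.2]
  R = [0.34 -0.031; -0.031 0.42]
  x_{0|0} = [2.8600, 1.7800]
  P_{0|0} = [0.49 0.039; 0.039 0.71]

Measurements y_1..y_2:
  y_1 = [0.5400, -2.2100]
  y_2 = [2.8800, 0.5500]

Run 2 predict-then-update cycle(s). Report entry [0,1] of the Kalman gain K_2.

step 1: x^-=[3.6254, 1.7800]  P^-=[0.8148 0.3633; 0.3633 0.9100]  H_jac=[-0.8852 0.0000; 0.0000 -0.9782]  S=[0.9785 0.2836; 0.2836 1.2908]  K=[-0.7020 -0.1211; -0.1376 -0.6594]  nu=[1.0052, -2.0023]  x^+=[3.1622, 2.9621]  P^+=[0.2654 0.0297; 0.0297 0.2788]
step 2: x^-=[4.4359, 2.9621]  P^-=[0.5025 0.1686; 0.1686 0.4788]  H_jac=[-0.2730 0.0000; 0.0000 -0.1785]  S=[0.3775 -0.0228; -0.0228 0.4353]  K=[-0.3688 -0.0885; -0.1342 -0.2034]  nu=[3.8420, 1.5339]  x^+=[2.8833, 2.1344]  P^+=[0.4493 0.1441; 0.1441 0.4552]

K[0,1] = -0.0885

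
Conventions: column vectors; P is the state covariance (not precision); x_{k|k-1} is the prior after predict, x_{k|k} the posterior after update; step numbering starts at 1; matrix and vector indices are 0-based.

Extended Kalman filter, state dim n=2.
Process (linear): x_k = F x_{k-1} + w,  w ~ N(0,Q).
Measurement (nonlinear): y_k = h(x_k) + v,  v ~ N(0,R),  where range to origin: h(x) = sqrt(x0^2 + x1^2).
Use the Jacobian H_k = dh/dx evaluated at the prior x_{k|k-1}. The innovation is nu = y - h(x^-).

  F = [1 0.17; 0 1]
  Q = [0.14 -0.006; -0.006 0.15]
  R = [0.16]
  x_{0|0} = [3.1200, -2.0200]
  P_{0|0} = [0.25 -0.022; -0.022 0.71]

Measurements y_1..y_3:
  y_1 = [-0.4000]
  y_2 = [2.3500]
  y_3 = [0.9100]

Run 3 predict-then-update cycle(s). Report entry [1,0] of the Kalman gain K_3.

step 1: x^-=[2.7766, -2.0200]  P^-=[0.4030 0.0927; 0.0927 0.8600]  H_jac=[0.8086 -0.5883]  S=[0.6330]  K=[0.4287; -0.6809]  nu=[-3.8336]  x^+=[1.1330, 0.5901]  P^+=[0.2867 0.2775; 0.2775 0.5666]
step 2: x^-=[1.2333, 0.5901]  P^-=[0.5374 0.3678; 0.3678 0.7166]  H_jac=[0.9021 0.4316]  S=[1.0172]  K=[0.6326; 0.6302]  nu=[0.9827]  x^+=[1.8551, 1.2095]  P^+=[0.1303 -0.0378; -0.0378 0.3126]
step 3: x^-=[2.0607, 1.2095]  P^-=[0.2665 0.0094; 0.0094 0.4626]  H_jac=[0.8624 0.5062]  S=[0.4849]  K=[0.4837; 0.4995]  nu=[-1.4794]  x^+=[1.3450, 0.4705]  P^+=[0.1530 -0.1078; -0.1078 0.3416]

K[1,0] = 0.4995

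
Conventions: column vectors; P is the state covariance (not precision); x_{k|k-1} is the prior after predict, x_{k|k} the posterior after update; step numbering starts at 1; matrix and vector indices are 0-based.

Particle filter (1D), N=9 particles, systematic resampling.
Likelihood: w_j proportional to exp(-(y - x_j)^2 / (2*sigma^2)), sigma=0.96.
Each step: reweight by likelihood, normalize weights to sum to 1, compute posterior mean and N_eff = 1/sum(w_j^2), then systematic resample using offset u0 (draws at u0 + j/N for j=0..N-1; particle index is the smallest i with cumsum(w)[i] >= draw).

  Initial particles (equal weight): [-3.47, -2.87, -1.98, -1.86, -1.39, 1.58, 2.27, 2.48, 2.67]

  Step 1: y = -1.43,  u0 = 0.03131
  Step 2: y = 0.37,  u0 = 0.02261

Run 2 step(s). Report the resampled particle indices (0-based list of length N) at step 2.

resampled_idx = [1, 3, 4, 6, 6, 7, 7, 8, 8]

step 1: w=[0.0328, 0.1018, 0.2660, 0.2836, 0.3132, 0.0023, 0.0002, 0.0001, 0.0000]  mean=-1.8911  Neff=3.8352  idx=[0, 2, 2, 2, 3, 3, 4, 4, 4]
step 2: w=[0.0004, 0.0592, 0.0592, 0.0592, 0.0798, 0.0798, 0.2208, 0.2208, 0.2208]  mean=-1.5707  Neff=5.9007  idx=[1, 3, 4, 6, 6, 7, 7, 8, 8]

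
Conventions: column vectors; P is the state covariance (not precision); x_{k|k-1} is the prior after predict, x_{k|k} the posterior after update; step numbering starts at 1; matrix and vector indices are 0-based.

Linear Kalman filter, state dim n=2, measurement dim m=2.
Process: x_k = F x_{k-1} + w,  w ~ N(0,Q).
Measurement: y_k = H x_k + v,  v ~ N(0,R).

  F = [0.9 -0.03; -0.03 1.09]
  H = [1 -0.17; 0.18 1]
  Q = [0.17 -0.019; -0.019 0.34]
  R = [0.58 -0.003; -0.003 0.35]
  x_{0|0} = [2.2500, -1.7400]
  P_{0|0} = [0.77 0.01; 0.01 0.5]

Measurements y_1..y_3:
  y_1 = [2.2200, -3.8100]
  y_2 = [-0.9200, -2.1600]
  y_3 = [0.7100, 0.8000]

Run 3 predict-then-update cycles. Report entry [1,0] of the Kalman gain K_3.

step 1: x^-=[2.0772, -1.9641]  P^-=[0.7936 -0.0463; -0.0463 0.9341]  S=[1.4164 -0.0638; -0.0638 1.2931]  K=[0.5705 0.1028; -0.1128 0.7103]  nu=[-0.1911, -2.2198]  x^+=[1.7399, -3.5193]  P^+=[0.3264 -0.0245; -0.0245 0.2534]
step 2: x^-=[1.6715, -3.8883]  P^-=[0.4360 -0.0601; -0.0601 0.6429]  S=[1.0550 -0.0921; -0.0921 0.9854]  K=[0.4280 0.0586; -0.1055 0.6316]  nu=[-3.2525, 1.4274]  x^+=[0.3630, -2.6437]  P^+=[0.2439 -0.0247; -0.0247 0.2258]
step 3: x^-=[0.4060, -2.8926]  P^-=[0.3691 -0.0572; -0.0572 0.6101]  S=[0.9862 -0.0957; -0.0957 0.9515]  K=[0.3889 0.0488; -0.1030 0.6200]  nu=[-0.1877, 3.6195]  x^+=[0.5098, -0.6290]  P^+=[0.2213 -0.0239; -0.0239 0.2216]

K[1,0] = -0.1030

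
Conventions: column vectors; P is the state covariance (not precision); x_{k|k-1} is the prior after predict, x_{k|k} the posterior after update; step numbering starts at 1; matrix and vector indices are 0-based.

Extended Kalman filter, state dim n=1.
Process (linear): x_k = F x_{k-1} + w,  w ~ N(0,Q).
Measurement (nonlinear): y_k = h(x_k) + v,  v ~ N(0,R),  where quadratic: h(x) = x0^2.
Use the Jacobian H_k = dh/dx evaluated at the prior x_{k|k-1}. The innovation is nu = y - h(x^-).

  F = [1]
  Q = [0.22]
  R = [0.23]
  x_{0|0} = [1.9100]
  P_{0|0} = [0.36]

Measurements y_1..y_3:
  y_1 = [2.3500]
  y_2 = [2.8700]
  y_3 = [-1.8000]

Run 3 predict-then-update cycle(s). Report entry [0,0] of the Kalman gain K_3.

K[0,0] = 0.2734

step 1: x^-=[1.9100]  P^-=[0.5800]  H_jac=[3.8200]  S=[8.6936]  K=[0.2549]  nu=[-1.2981]  x^+=[1.5792]  P^+=[0.0153]
step 2: x^-=[1.5792]  P^-=[0.2353]  H_jac=[3.1583]  S=[2.5776]  K=[0.2884]  nu=[0.3762]  x^+=[1.6877]  P^+=[0.0210]
step 3: x^-=[1.6877]  P^-=[0.2410]  H_jac=[3.3753]  S=[2.9757]  K=[0.2734]  nu=[-4.6482]  x^+=[0.4170]  P^+=[0.0186]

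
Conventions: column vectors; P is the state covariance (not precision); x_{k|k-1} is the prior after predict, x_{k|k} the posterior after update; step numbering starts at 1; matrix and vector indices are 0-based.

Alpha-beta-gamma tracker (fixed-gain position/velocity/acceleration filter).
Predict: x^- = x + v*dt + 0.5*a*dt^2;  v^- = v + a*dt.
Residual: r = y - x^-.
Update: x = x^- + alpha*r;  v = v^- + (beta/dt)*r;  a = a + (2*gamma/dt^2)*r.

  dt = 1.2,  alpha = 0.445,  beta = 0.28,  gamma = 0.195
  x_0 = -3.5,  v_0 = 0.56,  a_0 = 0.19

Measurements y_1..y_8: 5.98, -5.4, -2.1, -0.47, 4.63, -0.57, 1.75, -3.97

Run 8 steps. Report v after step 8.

step 1: x_pred=-2.6912  r=8.6712  x^+=1.1675  v^+=2.8113  a^+=2.5385
step 2: x_pred=6.3687  r=-11.7687  x^+=1.1316  v^+=3.1114  a^+=-0.6489
step 3: x_pred=4.3981  r=-6.4981  x^+=1.5064  v^+=0.8165  a^+=-2.4088
step 4: x_pred=0.7519  r=-1.2219  x^+=0.2081  v^+=-2.3592  a^+=-2.7397
step 5: x_pred=-4.5955  r=9.2255  x^+=-0.4901  v^+=-3.4942  a^+=-0.2412
step 6: x_pred=-4.8569  r=4.2869  x^+=-2.9492  v^+=-2.7834  a^+=0.9199
step 7: x_pred=-5.6270  r=7.3770  x^+=-2.3442  v^+=0.0418  a^+=2.9178
step 8: x_pred=-0.1933  r=-3.7767  x^+=-1.8739  v^+=2.6619  a^+=1.8949

v_post = 2.6619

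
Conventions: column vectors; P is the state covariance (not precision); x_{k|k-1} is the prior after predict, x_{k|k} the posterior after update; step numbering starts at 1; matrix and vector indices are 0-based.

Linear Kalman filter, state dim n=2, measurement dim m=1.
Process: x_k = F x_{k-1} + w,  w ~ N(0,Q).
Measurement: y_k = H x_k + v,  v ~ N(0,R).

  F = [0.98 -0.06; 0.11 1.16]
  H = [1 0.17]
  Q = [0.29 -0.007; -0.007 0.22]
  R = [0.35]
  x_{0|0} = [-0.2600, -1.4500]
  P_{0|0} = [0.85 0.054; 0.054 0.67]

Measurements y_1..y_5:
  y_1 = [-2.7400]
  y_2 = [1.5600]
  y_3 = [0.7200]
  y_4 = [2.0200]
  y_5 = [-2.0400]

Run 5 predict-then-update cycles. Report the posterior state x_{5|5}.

x_post = [-0.0896, -2.8656]

step 1: x^-=[-0.1678, -1.7106]  P^-=[1.1024 0.0990; 0.0990 1.1456]  S=[1.5192]  K=[0.7367; 0.1934]  nu=[-2.2814]  x^+=[-1.8486, -2.1518]  P^+=[0.2778 -0.1174; -0.1174 1.0888]
step 2: x^-=[-1.6825, -2.6994]  P^-=[0.5745 -0.1855; -0.1855 1.6585]  S=[0.9094]  K=[0.5971; 0.1060]  nu=[3.7014]  x^+=[0.5276, -2.3070]  P^+=[0.2503 -0.2431; -0.2431 1.6483]
step 3: x^-=[0.6555, -2.6181]  P^-=[0.5649 -0.3695; -0.3695 2.3789]  S=[0.8580]  K=[0.5852; 0.0407]  nu=[0.5096]  x^+=[0.9537, -2.5973]  P^+=[0.2711 -0.3899; -0.3899 2.3775]
step 4: x^-=[1.0905, -2.9080]  P^-=[0.6048 -0.5839; -0.5839 3.3229]  S=[0.8523]  K=[0.5931; -0.0223]  nu=[1.4239]  x^+=[1.9350, -2.9398]  P^+=[0.3049 -0.5726; -0.5726 3.3225]
step 5: x^-=[2.0727, -3.1973]  P^-=[0.6622 -0.8526; -0.8526 4.5483]  S=[0.8537]  K=[0.6058; -0.0930]  nu=[-3.5692]  x^+=[-0.0896, -2.8656]  P^+=[0.3488 -0.8045; -0.8045 4.5409]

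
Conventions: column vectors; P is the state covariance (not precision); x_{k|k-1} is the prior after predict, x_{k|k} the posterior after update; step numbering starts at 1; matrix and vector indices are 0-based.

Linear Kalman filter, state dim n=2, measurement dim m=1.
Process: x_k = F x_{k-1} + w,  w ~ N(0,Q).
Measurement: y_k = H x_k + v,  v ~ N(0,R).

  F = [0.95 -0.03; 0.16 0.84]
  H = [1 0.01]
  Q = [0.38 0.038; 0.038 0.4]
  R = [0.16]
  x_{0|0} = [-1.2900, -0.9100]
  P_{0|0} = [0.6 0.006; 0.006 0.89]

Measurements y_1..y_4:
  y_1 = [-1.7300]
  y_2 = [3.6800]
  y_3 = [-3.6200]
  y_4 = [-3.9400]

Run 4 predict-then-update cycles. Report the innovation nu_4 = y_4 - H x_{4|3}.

innov = [-1.9046]

step 1: x^-=[-1.1982, -0.9708]  P^-=[0.9220 0.1115; 0.1115 1.0450]  S=[1.0843]  K=[0.8513; 0.1125]  nu=[-0.5221]  x^+=[-1.6427, -1.0295]  P^+=[0.1361 0.0077; 0.0077 1.0312]
step 2: x^-=[-1.5296, -1.1276]  P^-=[0.5034 0.0388; 0.0388 1.1332]  S=[0.6642]  K=[0.7584; 0.0755]  nu=[5.2209]  x^+=[2.4297, -0.7336]  P^+=[0.1213 0.0008; 0.0008 1.1294]
step 3: x^-=[2.3303, -0.2274]  P^-=[0.4905 0.0286; 0.0286 1.2002]  S=[0.6512]  K=[0.7537; 0.0624]  nu=[-5.9480]  x^+=[-2.1525, -0.5983]  P^+=[0.1206 -0.0020; -0.0020 1.1977]
step 4: x^-=[-2.0269, -0.8470]  P^-=[0.4900 0.0246; 0.0246 1.2476]  S=[0.6507]  K=[0.7535; 0.0569]  nu=[-1.9046]  x^+=[-3.4621, -0.9554]  P^+=[0.1206 -0.0033; -0.0033 1.2455]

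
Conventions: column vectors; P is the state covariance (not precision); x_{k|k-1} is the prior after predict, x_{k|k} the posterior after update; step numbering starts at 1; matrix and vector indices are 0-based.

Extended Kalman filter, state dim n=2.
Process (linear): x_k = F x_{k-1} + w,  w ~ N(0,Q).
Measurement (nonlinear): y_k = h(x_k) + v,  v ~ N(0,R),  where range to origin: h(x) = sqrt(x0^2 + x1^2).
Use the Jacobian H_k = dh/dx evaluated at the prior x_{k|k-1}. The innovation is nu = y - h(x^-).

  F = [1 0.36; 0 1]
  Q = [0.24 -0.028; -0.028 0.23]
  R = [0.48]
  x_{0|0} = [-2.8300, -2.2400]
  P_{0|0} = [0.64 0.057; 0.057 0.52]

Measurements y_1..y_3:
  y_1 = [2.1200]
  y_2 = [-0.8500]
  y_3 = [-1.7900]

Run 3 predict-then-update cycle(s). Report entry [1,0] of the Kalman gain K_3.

K[1,0] = -0.1676

step 1: x^-=[-3.6364, -2.2400]  P^-=[0.9884 0.2162; 0.2162 0.7500]  H_jac=[-0.8514 -0.5245]  S=[1.5959]  K=[-0.5984; -0.3618]  nu=[-2.1509]  x^+=[-2.3493, -1.4618]  P^+=[0.4170 -0.1293; -0.1293 0.5411]
step 2: x^-=[-2.8756, -1.4618]  P^-=[0.6340 0.0375; 0.0375 0.7711]  H_jac=[-0.8914 -0.4531]  S=[1.1724]  K=[-0.4965; -0.3265]  nu=[-4.0758]  x^+=[-0.8518, -0.1310]  P^+=[0.3449 -0.1526; -0.1526 0.6461]
step 3: x^-=[-0.8989, -0.1310]  P^-=[0.5588 0.0520; 0.0520 0.8761]  H_jac=[-0.9896 -0.1442]  S=[1.0602]  K=[-0.5286; -0.1676]  nu=[-2.6984]  x^+=[0.5275, 0.3214]  P^+=[0.2625 -0.0420; -0.0420 0.8463]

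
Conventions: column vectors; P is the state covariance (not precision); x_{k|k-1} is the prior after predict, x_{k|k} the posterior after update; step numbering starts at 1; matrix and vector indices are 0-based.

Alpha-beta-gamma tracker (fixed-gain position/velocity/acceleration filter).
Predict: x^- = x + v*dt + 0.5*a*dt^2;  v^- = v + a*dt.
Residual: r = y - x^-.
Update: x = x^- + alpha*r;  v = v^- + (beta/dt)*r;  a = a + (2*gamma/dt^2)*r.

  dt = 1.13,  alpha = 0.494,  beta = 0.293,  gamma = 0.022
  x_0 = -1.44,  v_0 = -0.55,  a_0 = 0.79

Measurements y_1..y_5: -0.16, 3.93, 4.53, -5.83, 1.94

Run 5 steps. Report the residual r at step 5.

step 1: x_pred=-1.5571  r=1.3971  x^+=-0.8669  v^+=0.7050  a^+=0.8381
step 2: x_pred=0.4648  r=3.4652  x^+=2.1766  v^+=2.5506  a^+=0.9575
step 3: x_pred=5.6701  r=-1.1401  x^+=5.1069  v^+=3.3370  a^+=0.9183
step 4: x_pred=9.4639  r=-15.2939  x^+=1.9087  v^+=0.4090  a^+=0.3913
step 5: x_pred=2.6207  r=-0.6807  x^+=2.2844  v^+=0.6746  a^+=0.3678

resid = -0.6807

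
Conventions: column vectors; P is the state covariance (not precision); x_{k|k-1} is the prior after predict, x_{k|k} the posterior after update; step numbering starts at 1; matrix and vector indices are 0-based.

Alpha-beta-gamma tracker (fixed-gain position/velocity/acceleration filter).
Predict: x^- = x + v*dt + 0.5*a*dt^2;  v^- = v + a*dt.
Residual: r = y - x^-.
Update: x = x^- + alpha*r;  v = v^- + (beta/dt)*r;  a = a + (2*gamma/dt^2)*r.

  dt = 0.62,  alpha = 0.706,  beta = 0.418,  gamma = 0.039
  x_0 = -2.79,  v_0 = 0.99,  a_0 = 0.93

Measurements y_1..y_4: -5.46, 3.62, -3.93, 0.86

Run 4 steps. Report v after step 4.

v_post = 1.9306

step 1: x_pred=-1.9975  r=-3.4625  x^+=-4.4420  v^+=-0.7678  a^+=0.2274
step 2: x_pred=-4.8744  r=8.4944  x^+=1.1227  v^+=5.1000  a^+=1.9510
step 3: x_pred=4.6596  r=-8.5896  x^+=-1.4046  v^+=0.5186  a^+=0.2081
step 4: x_pred=-1.0432  r=1.9032  x^+=0.3005  v^+=1.9306  a^+=0.5942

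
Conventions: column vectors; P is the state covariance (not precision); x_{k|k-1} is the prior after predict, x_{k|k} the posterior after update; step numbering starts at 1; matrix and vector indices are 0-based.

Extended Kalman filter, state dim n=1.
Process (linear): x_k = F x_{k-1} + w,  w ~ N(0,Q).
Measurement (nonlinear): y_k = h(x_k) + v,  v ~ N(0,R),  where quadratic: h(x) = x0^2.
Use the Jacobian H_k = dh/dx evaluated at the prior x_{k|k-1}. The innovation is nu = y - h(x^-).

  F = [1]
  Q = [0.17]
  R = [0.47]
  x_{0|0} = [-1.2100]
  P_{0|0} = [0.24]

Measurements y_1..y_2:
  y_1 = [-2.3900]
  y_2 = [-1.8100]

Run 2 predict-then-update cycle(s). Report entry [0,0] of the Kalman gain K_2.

step 1: x^-=[-1.2100]  P^-=[0.4100]  H_jac=[-2.4200]  S=[2.8711]  K=[-0.3456]  nu=[-3.8541]  x^+=[0.1219]  P^+=[0.0671]
step 2: x^-=[0.1219]  P^-=[0.2371]  H_jac=[0.2438]  S=[0.4841]  K=[0.1194]  nu=[-1.8249]  x^+=[-0.0960]  P^+=[0.2302]

K[0,0] = 0.1194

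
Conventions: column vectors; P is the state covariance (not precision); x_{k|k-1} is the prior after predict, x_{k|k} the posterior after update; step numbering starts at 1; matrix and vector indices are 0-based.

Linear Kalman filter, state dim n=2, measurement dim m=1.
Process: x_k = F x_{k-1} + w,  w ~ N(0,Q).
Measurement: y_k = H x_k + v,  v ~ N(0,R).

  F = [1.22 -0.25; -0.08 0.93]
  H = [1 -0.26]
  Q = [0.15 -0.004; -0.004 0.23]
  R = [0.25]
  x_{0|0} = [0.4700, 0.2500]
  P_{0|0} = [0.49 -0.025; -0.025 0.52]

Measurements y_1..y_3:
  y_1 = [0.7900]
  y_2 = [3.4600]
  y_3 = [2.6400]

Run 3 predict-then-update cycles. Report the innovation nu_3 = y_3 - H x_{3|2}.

step 1: x^-=[0.5109, 0.1949]  P^-=[0.9271 -0.2016; -0.2016 0.6866]  S=[1.3283]  K=[0.7374; -0.2862]  nu=[0.3298]  x^+=[0.7541, 0.1005]  P^+=[0.2048 0.0787; 0.0787 0.5778]
step 2: x^-=[0.8948, 0.0332]  P^-=[0.4429 -0.0675; -0.0675 0.7194]  S=[0.7767]  K=[0.5929; -0.3277]  nu=[2.5738]  x^+=[2.4209, -0.8102]  P^+=[0.1699 0.0834; 0.0834 0.6360]
step 3: x^-=[3.1560, -0.9472]  P^-=[0.3918 -0.0721; -0.0721 0.7687]  S=[0.7312]  K=[0.5614; -0.3720]  nu=[-0.7623]  x^+=[2.7281, -0.6637]  P^+=[0.1613 0.0806; 0.0806 0.6676]

innov = [-0.7623]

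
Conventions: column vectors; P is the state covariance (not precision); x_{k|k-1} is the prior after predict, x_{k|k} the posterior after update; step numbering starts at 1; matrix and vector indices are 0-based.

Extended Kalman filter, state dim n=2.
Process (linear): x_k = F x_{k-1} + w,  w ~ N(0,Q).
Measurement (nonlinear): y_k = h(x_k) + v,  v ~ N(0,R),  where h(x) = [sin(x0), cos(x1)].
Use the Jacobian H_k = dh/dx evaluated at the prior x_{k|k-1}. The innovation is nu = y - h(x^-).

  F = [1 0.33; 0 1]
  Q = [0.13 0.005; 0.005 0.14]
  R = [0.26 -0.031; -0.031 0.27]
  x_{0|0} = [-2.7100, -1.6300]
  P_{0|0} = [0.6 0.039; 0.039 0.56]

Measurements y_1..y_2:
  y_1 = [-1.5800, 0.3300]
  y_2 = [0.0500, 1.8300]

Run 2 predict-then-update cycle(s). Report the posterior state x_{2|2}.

x_post = [-2.7084, -0.4661]

step 1: x^-=[-3.2479, -1.6300]  P^-=[0.8167 0.2288; 0.2288 0.7000]  H_jac=[-0.9944 0.0000; 0.0000 0.9982]  S=[1.0675 -0.2581; -0.2581 0.9675]  K=[-0.7522 0.0354; -0.0412 0.7112]  nu=[-1.6861, 0.3892]  x^+=[-1.9659, -1.2838]  P^+=[0.1978 0.0329; 0.0329 0.1936]
step 2: x^-=[-2.3895, -1.2838]  P^-=[0.3706 0.1018; 0.1018 0.3336]  H_jac=[-0.7303 0.0000; 0.0000 0.9591]  S=[0.4576 -0.1023; -0.1023 0.5769]  K=[-0.5764 0.0671; -0.0401 0.5476]  nu=[0.7332, 1.5469]  x^+=[-2.7084, -0.4661]  P^+=[0.2081 0.0375; 0.0375 0.1554]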